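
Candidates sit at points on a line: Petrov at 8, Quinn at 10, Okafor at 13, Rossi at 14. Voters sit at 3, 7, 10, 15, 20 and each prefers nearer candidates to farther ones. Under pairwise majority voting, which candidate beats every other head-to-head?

With single-peaked preferences on a line, the Condorcet winner is the candidate closest to the median voter.
The median voter (position 10) is closest to Quinn at 10.
Check: Quinn vs Rossi — voters closer to Quinn: 3 of 5.

Quinn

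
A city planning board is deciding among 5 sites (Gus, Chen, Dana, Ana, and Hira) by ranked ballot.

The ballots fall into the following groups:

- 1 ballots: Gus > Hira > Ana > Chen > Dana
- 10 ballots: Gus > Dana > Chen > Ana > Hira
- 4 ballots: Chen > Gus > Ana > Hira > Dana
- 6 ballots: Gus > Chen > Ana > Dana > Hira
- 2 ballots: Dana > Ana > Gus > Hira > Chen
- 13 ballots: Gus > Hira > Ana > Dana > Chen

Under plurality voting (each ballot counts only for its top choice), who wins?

Gus

First-place vote totals:
  Gus: 30
  Chen: 4
  Dana: 2
  Ana: 0
  Hira: 0
Gus has the most first-place votes.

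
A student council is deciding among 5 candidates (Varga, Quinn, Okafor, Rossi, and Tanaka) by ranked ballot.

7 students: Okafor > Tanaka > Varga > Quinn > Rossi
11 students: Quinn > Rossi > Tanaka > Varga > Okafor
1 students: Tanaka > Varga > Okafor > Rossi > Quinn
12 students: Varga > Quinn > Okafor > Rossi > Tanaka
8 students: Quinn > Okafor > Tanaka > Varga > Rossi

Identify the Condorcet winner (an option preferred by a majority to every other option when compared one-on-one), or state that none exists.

Head-to-head results (39 voters total):
Varga vs Quinn: Varga wins 20–19.
Varga vs Okafor: Varga wins 24–15.
Varga vs Rossi: Varga wins 28–11.
Varga vs Tanaka: Tanaka wins 27–12.
Quinn vs Okafor: Quinn wins 31–8.
Quinn vs Rossi: Quinn wins 38–1.
Quinn vs Tanaka: Quinn wins 31–8.
Okafor vs Rossi: Okafor wins 28–11.
Okafor vs Tanaka: Okafor wins 27–12.
Rossi vs Tanaka: Rossi wins 23–16.
No candidate beats all others: Varga beats Quinn beats Tanaka beats Varga, a majority cycle.

There is no Condorcet winner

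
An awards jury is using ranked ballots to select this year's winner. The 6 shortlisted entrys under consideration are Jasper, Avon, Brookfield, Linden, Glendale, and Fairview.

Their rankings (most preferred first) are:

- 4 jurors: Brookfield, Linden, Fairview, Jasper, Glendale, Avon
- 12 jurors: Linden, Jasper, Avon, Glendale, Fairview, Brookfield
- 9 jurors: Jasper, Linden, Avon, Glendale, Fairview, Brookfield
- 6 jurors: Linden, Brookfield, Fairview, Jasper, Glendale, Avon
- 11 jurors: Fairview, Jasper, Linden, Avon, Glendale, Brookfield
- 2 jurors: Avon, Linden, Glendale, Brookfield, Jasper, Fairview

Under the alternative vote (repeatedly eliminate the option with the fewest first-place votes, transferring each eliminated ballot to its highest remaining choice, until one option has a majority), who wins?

Round 1: Linden 18, Fairview 11, Jasper 9, Brookfield 4, Avon 2, Glendale 0. Glendale has the fewest and is eliminated.
Round 2: Linden 18, Fairview 11, Jasper 9, Brookfield 4, Avon 2. Avon has the fewest and is eliminated.
Round 3: Linden 20, Fairview 11, Jasper 9, Brookfield 4. Brookfield has the fewest and is eliminated.
Round 4: Linden 24, Fairview 11, Jasper 9. Linden has a majority.

Linden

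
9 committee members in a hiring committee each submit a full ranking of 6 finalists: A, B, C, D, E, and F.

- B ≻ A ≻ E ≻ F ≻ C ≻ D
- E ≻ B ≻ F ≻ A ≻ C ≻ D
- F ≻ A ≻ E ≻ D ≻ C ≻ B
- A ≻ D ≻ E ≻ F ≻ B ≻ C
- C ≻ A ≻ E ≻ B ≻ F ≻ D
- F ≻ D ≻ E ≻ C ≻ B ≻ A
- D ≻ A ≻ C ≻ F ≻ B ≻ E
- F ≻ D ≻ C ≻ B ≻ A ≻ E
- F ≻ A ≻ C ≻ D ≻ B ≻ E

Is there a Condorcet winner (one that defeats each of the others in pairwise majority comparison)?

Yes

Head-to-head results (9 voters total):
A vs B: A wins 5–4.
A vs C: A wins 6–3.
A vs D: A wins 6–3.
A vs E: A wins 7–2.
A vs F: F wins 5–4.
B vs C: C wins 6–3.
B vs D: D wins 6–3.
B vs E: E wins 5–4.
B vs F: F wins 6–3.
C vs D: D wins 5–4.
C vs E: E wins 5–4.
C vs F: F wins 7–2.
D vs E: D wins 5–4.
D vs F: F wins 7–2.
E vs F: F wins 5–4.
F beats each rival — A (5–4), B (6–3), C (7–2), D (7–2), E (5–4) — so F is the Condorcet winner.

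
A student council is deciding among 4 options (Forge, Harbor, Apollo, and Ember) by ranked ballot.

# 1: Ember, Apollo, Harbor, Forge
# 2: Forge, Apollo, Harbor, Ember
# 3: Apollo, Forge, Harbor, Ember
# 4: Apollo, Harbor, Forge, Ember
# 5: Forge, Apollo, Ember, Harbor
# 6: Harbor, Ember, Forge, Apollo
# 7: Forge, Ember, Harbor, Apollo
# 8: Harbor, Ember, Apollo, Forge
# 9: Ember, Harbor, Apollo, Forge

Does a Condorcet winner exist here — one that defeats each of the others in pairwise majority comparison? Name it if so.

Head-to-head results (9 voters total):
Forge vs Harbor: Harbor wins 5–4.
Forge vs Apollo: Apollo wins 5–4.
Forge vs Ember: Forge wins 5–4.
Harbor vs Apollo: Apollo wins 5–4.
Harbor vs Ember: Harbor wins 5–4.
Apollo vs Ember: Ember wins 5–4.
No candidate beats all others: Forge beats Ember beats Apollo beats Forge, a majority cycle.

No Condorcet winner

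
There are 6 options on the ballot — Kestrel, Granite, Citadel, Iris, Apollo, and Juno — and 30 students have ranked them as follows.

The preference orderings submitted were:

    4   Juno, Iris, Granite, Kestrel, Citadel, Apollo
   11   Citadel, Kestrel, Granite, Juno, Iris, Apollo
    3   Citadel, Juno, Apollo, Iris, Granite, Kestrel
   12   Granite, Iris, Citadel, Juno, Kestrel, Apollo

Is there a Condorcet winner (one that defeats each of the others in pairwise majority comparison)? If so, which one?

Head-to-head results (30 voters total):
Kestrel vs Granite: Granite wins 19–11.
Kestrel vs Citadel: Citadel wins 26–4.
Kestrel vs Iris: Iris wins 19–11.
Kestrel vs Apollo: Kestrel wins 27–3.
Kestrel vs Juno: Juno wins 19–11.
Granite vs Citadel: Granite wins 16–14.
Granite vs Iris: Granite wins 23–7.
Granite vs Apollo: Granite wins 27–3.
Granite vs Juno: Granite wins 23–7.
Citadel vs Iris: Iris wins 16–14.
Citadel vs Apollo: Citadel wins 30–0.
Citadel vs Juno: Citadel wins 26–4.
Iris vs Apollo: Iris wins 27–3.
Iris vs Juno: Juno wins 18–12.
Apollo vs Juno: Juno wins 30–0.
Granite beats each rival — Kestrel (19–11), Citadel (16–14), Iris (23–7), Apollo (27–3), Juno (23–7) — so Granite is the Condorcet winner.

Granite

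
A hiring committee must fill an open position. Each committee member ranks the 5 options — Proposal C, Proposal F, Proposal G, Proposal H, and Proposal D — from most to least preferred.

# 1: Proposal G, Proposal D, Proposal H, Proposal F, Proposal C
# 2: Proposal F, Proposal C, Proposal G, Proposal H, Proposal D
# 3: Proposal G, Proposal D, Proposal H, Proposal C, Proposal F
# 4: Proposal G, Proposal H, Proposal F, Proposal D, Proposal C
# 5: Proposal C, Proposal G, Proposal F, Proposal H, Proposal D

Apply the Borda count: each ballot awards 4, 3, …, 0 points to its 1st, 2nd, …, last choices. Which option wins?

Proposal G

Borda scores:
  Proposal C: 0 + 3 + 1 + 0 + 4 = 8
  Proposal F: 1 + 4 + 0 + 2 + 2 = 9
  Proposal G: 4 + 2 + 4 + 4 + 3 = 17
  Proposal H: 2 + 1 + 2 + 3 + 1 = 9
  Proposal D: 3 + 0 + 3 + 1 + 0 = 7
Proposal G has the highest total.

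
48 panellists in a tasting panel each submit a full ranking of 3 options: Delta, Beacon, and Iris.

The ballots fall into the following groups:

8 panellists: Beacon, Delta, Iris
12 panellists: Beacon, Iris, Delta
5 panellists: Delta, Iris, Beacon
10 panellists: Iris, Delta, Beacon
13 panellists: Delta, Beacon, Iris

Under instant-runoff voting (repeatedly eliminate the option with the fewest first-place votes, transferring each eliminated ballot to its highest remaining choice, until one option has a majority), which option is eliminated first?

Iris

Round 1: Beacon 20, Delta 18, Iris 10. Iris has the fewest and is eliminated.
Round 2: Delta 28, Beacon 20. Delta has a majority.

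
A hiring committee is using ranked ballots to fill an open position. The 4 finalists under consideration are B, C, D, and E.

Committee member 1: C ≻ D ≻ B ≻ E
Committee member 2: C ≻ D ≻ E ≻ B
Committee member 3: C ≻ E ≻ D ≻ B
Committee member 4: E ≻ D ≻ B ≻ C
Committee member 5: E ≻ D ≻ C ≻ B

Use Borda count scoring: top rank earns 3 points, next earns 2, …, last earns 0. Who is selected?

Borda scores:
  B: 1 + 0 + 0 + 1 + 0 = 2
  C: 3 + 3 + 3 + 0 + 1 = 10
  D: 2 + 2 + 1 + 2 + 2 = 9
  E: 0 + 1 + 2 + 3 + 3 = 9
C has the highest total.

C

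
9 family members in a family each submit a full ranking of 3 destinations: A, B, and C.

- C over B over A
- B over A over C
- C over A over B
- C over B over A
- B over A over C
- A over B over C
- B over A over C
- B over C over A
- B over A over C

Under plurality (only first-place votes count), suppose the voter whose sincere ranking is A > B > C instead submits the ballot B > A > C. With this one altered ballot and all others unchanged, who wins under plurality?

B

First-place totals with the altered ballot: A 0, B 6, C 3.
The winner is unchanged: still B.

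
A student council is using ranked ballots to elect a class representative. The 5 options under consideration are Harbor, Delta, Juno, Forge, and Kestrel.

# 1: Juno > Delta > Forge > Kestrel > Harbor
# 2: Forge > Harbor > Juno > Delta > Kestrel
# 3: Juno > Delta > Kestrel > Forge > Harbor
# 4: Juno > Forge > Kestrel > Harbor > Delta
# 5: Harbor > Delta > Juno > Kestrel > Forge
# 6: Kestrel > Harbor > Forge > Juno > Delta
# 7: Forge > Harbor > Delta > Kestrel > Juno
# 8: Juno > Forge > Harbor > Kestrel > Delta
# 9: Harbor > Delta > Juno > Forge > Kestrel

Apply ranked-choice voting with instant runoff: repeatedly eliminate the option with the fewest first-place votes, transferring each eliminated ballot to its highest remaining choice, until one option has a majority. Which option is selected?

Harbor

Round 1: Juno 4, Harbor 2, Forge 2, Kestrel 1, Delta 0. Delta has the fewest and is eliminated.
Round 2: Juno 4, Harbor 2, Forge 2, Kestrel 1. Kestrel has the fewest and is eliminated.
Round 3: Juno 4, Harbor 3, Forge 2. Forge has the fewest and is eliminated.
Round 4: Harbor 5, Juno 4. Harbor has a majority.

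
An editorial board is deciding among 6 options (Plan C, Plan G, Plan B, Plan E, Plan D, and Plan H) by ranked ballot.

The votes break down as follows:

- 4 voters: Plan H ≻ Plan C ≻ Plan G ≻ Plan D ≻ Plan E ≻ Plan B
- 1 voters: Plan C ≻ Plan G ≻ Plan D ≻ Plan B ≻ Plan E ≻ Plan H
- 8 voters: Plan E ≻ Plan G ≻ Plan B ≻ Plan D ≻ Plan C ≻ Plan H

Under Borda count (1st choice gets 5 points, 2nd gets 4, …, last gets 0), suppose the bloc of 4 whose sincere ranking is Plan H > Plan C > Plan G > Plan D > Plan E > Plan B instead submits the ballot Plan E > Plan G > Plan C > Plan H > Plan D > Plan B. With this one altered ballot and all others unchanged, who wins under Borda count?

Borda totals with the altered ballot: Plan C 25, Plan G 52, Plan B 26, Plan E 61, Plan D 23, Plan H 8.
The switch changes the winner from Plan G to Plan E.

Plan E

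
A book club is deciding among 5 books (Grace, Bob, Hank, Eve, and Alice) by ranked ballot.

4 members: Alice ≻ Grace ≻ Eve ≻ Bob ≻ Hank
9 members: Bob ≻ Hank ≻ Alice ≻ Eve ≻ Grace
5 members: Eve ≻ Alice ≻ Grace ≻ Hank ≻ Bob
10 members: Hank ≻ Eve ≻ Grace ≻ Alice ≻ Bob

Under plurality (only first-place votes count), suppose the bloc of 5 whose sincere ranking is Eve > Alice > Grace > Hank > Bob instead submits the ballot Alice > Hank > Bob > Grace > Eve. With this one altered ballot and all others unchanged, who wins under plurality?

Hank

First-place totals with the altered ballot: Grace 0, Bob 9, Hank 10, Eve 0, Alice 9.
The winner is unchanged: still Hank.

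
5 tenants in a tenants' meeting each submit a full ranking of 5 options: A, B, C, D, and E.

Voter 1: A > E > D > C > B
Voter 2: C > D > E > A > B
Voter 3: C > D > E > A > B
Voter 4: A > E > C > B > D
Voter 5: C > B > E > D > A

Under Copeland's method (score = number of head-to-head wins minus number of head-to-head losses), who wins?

Pairwise results:
  A vs B: A wins 4–1.
  A vs C: C wins 3–2.
  A vs D: D wins 3–2.
  A vs E: E wins 3–2.
  B vs C: C wins 5–0.
  B vs D: D wins 3–2.
  B vs E: E wins 4–1.
  C vs D: C wins 4–1.
  C vs E: C wins 3–2.
  D vs E: E wins 3–2.
Copeland scores (wins − losses):
  A: 1 − 3 = -2
  B: 0 − 4 = -4
  C: 4 − 0 = 4
  D: 2 − 2 = 0
  E: 3 − 1 = 2
C has the best Copeland score.

C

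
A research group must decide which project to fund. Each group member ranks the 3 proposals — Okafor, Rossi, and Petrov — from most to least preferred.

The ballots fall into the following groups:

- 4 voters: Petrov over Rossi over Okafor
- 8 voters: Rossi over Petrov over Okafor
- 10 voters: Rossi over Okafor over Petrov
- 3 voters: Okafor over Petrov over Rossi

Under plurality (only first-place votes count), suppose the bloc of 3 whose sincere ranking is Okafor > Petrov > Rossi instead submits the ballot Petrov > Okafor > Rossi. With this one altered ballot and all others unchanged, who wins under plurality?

First-place totals with the altered ballot: Okafor 0, Rossi 18, Petrov 7.
The winner is unchanged: still Rossi.

Rossi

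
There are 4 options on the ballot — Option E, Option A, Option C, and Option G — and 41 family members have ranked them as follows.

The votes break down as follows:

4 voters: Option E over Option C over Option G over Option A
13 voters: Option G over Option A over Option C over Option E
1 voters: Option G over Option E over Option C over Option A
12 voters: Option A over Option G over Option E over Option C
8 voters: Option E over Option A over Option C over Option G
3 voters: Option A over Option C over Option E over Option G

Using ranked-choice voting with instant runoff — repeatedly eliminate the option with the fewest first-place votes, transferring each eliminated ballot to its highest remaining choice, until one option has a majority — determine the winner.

Option A

Round 1: Option A 15, Option G 14, Option E 12, Option C 0. Option C has the fewest and is eliminated.
Round 2: Option A 15, Option G 14, Option E 12. Option E has the fewest and is eliminated.
Round 3: Option A 23, Option G 18. Option A has a majority.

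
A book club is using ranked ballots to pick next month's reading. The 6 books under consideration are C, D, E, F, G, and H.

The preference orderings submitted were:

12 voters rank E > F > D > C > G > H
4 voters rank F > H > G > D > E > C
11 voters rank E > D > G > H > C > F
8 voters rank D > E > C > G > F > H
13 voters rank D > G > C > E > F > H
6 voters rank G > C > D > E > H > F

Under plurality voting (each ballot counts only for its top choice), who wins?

First-place vote totals:
  C: 0
  D: 21
  E: 23
  F: 4
  G: 6
  H: 0
E has the most first-place votes.

E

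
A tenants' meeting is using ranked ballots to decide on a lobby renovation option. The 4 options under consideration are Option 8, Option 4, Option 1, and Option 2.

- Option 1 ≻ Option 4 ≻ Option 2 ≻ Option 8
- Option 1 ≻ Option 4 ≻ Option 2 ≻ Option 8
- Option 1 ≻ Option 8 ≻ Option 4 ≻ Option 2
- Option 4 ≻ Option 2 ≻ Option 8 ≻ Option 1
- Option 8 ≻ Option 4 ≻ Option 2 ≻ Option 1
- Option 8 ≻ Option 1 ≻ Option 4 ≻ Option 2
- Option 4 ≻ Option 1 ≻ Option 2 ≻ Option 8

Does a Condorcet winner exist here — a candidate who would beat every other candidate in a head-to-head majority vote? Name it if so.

Head-to-head results (7 voters total):
Option 8 vs Option 4: Option 4 wins 4–3.
Option 8 vs Option 1: Option 1 wins 4–3.
Option 8 vs Option 2: Option 2 wins 4–3.
Option 4 vs Option 1: Option 1 wins 4–3.
Option 4 vs Option 2: Option 4 wins 7–0.
Option 1 vs Option 2: Option 1 wins 5–2.
Option 1 beats each rival — Option 8 (4–3), Option 4 (4–3), Option 2 (5–2) — so Option 1 is the Condorcet winner.

Option 1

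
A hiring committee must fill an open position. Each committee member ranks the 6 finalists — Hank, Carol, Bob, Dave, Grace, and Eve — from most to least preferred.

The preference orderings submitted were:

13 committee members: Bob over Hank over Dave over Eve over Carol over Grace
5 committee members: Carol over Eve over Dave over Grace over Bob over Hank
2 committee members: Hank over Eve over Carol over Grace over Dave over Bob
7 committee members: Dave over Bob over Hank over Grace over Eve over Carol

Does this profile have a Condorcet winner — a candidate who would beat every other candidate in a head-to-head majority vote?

Head-to-head results (27 voters total):
Hank vs Carol: Hank wins 22–5.
Hank vs Bob: Bob wins 25–2.
Hank vs Dave: Hank wins 15–12.
Hank vs Grace: Hank wins 22–5.
Hank vs Eve: Hank wins 22–5.
Carol vs Bob: Bob wins 20–7.
Carol vs Dave: Dave wins 20–7.
Carol vs Grace: Carol wins 20–7.
Carol vs Eve: Eve wins 22–5.
Bob vs Dave: Dave wins 14–13.
Bob vs Grace: Bob wins 20–7.
Bob vs Eve: Bob wins 20–7.
Dave vs Grace: Dave wins 25–2.
Dave vs Eve: Dave wins 20–7.
Grace vs Eve: Eve wins 20–7.
No candidate beats all others: Hank beats Dave beats Bob beats Hank, a majority cycle.

No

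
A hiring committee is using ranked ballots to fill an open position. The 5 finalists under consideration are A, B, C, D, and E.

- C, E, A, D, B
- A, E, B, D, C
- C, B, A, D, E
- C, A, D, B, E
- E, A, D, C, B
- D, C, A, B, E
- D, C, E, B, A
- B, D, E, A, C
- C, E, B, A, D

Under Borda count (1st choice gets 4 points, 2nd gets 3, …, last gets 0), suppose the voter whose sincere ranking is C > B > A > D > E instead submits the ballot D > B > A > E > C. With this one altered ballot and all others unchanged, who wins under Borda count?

Borda totals with the altered ballot: A 18, B 14, C 19, D 21, E 18.
The switch changes the winner from C to D.

D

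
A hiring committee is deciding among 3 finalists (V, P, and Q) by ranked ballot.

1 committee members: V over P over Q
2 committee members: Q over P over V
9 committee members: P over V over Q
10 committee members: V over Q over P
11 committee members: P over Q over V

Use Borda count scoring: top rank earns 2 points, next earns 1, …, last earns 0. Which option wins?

P

Borda scores:
  V: 2 + 2·0 + 9·1 + 10·2 + 11·0 = 31
  P: 1 + 2·1 + 9·2 + 10·0 + 11·2 = 43
  Q: 0 + 2·2 + 9·0 + 10·1 + 11·1 = 25
P has the highest total.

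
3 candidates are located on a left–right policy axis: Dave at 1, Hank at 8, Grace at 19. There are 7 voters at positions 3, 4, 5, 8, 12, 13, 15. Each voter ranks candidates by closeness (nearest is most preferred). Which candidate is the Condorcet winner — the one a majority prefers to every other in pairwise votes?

Hank

With single-peaked preferences on a line, the Condorcet winner is the candidate closest to the median voter.
The median voter (position 8) is closest to Hank at 8.
Check: Hank vs Grace — voters closer to Hank: 6 of 7.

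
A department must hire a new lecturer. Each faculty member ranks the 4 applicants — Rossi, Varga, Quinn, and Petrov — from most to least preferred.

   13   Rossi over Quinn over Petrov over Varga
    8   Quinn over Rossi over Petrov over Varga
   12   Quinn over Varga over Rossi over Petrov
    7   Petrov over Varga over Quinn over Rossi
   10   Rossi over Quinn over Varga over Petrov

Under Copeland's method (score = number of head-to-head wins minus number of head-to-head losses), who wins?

Pairwise results:
  Rossi vs Varga: Rossi wins 31–19.
  Rossi vs Quinn: Quinn wins 27–23.
  Rossi vs Petrov: Rossi wins 43–7.
  Varga vs Quinn: Quinn wins 43–7.
  Varga vs Petrov: Petrov wins 28–22.
  Quinn vs Petrov: Quinn wins 43–7.
Copeland scores (wins − losses):
  Rossi: 2 − 1 = 1
  Varga: 0 − 3 = -3
  Quinn: 3 − 0 = 3
  Petrov: 1 − 2 = -1
Quinn has the best Copeland score.

Quinn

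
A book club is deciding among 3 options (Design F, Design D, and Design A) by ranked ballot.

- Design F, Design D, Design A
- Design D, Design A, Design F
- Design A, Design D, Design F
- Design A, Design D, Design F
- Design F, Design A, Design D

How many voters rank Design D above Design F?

Ballots ranking Design D above Design F: 3.
Ballots ranking Design F above Design D: 2.
So 3 of 5 voters prefer Design D to Design F.

3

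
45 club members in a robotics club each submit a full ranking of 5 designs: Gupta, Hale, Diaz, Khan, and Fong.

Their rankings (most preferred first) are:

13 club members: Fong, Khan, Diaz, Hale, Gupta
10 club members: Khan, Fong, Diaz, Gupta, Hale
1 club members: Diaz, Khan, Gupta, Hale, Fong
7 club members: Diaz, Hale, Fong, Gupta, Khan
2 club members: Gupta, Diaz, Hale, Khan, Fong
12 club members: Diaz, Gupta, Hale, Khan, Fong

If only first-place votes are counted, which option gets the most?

Diaz

First-place vote totals:
  Gupta: 2
  Hale: 0
  Diaz: 20
  Khan: 10
  Fong: 13
Diaz has the most first-place votes.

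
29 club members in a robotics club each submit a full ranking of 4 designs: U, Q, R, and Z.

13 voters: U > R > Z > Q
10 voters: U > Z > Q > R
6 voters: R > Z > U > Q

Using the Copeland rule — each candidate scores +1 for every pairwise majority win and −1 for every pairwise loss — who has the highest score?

Pairwise results:
  U vs Q: U wins 29–0.
  U vs R: U wins 23–6.
  U vs Z: U wins 23–6.
  Q vs R: R wins 19–10.
  Q vs Z: Z wins 29–0.
  R vs Z: R wins 19–10.
Copeland scores (wins − losses):
  U: 3 − 0 = 3
  Q: 0 − 3 = -3
  R: 2 − 1 = 1
  Z: 1 − 2 = -1
U has the best Copeland score.

U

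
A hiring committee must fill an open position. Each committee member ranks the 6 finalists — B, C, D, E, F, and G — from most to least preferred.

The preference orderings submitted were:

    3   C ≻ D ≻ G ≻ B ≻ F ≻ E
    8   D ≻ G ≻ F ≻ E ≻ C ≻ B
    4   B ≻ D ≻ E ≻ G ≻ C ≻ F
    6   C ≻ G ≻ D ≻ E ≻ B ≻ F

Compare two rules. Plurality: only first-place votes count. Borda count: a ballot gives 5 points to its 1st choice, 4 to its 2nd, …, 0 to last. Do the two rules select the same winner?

No

Plurality first-place counts: B 4, C 9, D 8, E 0, F 0, G 0 → C.
Borda totals: B 32, C 57, D 86, E 40, F 27, G 73 → D.
The two rules disagree: plurality picks C, Borda picks D.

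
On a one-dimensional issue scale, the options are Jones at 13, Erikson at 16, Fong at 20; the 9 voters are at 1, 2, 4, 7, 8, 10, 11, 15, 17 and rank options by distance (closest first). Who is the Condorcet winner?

With single-peaked preferences on a line, the Condorcet winner is the candidate closest to the median voter.
The median voter (position 8) is closest to Jones at 13.
Check: Jones vs Fong — voters closer to Jones: 8 of 9.

Jones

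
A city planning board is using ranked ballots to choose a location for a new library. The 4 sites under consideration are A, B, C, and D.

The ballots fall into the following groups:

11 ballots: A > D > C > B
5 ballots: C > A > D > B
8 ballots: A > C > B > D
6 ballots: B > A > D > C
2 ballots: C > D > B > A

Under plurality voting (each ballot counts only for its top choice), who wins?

A

First-place vote totals:
  A: 19
  B: 6
  C: 7
  D: 0
A has the most first-place votes.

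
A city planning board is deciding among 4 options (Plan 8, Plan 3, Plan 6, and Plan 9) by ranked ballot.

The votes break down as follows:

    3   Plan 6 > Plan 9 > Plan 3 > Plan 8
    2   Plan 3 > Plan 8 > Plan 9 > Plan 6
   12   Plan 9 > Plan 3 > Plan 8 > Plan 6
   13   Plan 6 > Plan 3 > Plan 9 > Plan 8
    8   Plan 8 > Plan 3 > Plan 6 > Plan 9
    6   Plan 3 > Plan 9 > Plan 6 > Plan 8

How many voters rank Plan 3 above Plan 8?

36

Ballots ranking Plan 3 above Plan 8: 3+2+12+13+6 = 36.
Ballots ranking Plan 8 above Plan 3: 8.
So 36 of 44 voters prefer Plan 3 to Plan 8.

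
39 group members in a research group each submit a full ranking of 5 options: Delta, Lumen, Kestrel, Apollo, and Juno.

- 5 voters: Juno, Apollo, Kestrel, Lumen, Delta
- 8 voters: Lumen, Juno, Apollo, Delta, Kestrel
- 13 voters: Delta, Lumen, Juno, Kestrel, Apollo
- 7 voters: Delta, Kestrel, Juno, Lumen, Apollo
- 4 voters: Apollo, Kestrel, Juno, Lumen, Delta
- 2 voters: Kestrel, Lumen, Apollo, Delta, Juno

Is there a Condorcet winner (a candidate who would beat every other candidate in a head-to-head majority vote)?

Yes

Head-to-head results (39 voters total):
Delta vs Lumen: Delta wins 20–19.
Delta vs Kestrel: Delta wins 28–11.
Delta vs Apollo: Delta wins 20–19.
Delta vs Juno: Delta wins 22–17.
Lumen vs Kestrel: Lumen wins 21–18.
Lumen vs Apollo: Lumen wins 30–9.
Lumen vs Juno: Lumen wins 23–16.
Kestrel vs Apollo: Kestrel wins 22–17.
Kestrel vs Juno: Juno wins 26–13.
Apollo vs Juno: Juno wins 33–6.
Delta beats each rival — Lumen (20–19), Kestrel (28–11), Apollo (20–19), Juno (22–17) — so Delta is the Condorcet winner.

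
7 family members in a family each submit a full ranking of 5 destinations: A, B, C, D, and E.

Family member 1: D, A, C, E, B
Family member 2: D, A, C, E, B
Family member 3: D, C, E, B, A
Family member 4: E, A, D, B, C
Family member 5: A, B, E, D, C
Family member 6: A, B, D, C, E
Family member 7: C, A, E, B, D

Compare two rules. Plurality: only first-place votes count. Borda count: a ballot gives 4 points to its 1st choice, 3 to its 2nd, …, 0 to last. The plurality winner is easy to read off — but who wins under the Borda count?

A

Plurality first-place counts: A 2, B 0, C 1, D 3, E 1 → D.
Borda totals: A 20, B 9, C 12, D 17, E 12 → A.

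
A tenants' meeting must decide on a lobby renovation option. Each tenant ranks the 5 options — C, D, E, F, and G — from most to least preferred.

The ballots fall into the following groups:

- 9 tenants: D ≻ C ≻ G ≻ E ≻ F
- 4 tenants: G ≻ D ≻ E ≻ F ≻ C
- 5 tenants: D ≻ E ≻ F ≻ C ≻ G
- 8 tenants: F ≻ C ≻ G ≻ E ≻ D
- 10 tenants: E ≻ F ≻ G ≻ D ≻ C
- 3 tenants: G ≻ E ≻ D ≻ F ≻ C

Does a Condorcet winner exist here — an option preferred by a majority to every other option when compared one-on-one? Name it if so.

There is no Condorcet winner

Head-to-head results (39 voters total):
C vs D: D wins 31–8.
C vs E: E wins 22–17.
C vs F: F wins 30–9.
C vs G: C wins 22–17.
D vs E: E wins 21–18.
D vs F: D wins 21–18.
D vs G: G wins 25–14.
E vs F: E wins 31–8.
E vs G: G wins 24–15.
F vs G: F wins 23–16.
No candidate beats all others: C beats G beats D beats C, a majority cycle.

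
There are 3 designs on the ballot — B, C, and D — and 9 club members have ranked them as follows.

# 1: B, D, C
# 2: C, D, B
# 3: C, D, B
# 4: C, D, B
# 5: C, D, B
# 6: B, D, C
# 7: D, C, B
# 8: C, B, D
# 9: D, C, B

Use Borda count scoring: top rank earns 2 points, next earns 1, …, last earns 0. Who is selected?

C

Borda scores:
  B: 2 + 0 + 0 + 0 + 0 + 2 + 0 + 1 + 0 = 5
  C: 0 + 2 + 2 + 2 + 2 + 0 + 1 + 2 + 1 = 12
  D: 1 + 1 + 1 + 1 + 1 + 1 + 2 + 0 + 2 = 10
C has the highest total.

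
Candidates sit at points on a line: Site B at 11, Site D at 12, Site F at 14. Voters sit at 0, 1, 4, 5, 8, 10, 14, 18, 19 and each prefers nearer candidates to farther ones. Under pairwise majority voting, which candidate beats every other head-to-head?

With single-peaked preferences on a line, the Condorcet winner is the candidate closest to the median voter.
The median voter (position 8) is closest to Site B at 11.
Check: Site B vs Site D — voters closer to Site B: 6 of 9.

Site B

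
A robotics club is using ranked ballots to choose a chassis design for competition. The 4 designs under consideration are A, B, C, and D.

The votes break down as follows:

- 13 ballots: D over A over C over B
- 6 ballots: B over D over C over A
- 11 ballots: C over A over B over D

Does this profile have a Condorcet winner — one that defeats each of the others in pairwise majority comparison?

No

Head-to-head results (30 voters total):
A vs B: A wins 24–6.
A vs C: C wins 17–13.
A vs D: D wins 19–11.
B vs C: C wins 24–6.
B vs D: B wins 17–13.
C vs D: D wins 19–11.
No candidate beats all others: A beats B beats D beats A, a majority cycle.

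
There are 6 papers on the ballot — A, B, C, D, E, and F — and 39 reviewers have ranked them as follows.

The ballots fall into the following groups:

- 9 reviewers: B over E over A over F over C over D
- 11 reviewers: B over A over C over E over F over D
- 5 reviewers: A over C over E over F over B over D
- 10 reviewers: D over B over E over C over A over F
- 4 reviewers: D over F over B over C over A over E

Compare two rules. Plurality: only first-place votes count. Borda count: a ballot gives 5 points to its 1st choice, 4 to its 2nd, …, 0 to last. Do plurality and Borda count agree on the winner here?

Plurality first-place counts: A 5, B 20, C 0, D 14, E 0, F 0 → B.
Borda totals: A 110, B 157, C 90, D 70, E 103, F 55 → B.
The two rules agree on B.

Yes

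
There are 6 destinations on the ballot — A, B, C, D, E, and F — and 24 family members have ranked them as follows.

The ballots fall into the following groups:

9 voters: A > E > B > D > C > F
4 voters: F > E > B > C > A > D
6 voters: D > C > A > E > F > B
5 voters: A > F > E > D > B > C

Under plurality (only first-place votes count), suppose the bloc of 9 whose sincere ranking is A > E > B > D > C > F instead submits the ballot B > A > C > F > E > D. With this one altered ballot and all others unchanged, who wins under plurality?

First-place totals with the altered ballot: A 5, B 9, C 0, D 6, E 0, F 4.
The switch changes the winner from A to B.

B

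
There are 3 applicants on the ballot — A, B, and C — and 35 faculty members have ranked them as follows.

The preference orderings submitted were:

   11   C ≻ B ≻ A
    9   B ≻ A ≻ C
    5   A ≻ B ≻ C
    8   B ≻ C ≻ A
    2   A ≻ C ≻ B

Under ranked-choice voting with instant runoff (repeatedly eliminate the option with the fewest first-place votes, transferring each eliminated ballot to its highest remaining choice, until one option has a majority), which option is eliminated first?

A

Round 1: B 17, C 11, A 7. A has the fewest and is eliminated.
Round 2: B 22, C 13. B has a majority.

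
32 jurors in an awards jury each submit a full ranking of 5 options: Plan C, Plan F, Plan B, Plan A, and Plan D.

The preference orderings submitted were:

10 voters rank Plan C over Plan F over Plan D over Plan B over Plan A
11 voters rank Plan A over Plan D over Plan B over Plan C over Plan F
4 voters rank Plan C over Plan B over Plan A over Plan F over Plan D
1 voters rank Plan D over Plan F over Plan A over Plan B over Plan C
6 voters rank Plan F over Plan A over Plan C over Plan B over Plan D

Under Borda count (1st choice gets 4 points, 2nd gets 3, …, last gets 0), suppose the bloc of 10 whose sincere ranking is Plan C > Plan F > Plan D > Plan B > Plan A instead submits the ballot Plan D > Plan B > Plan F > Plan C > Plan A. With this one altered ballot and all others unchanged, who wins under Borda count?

Borda totals with the altered ballot: Plan C 49, Plan F 51, Plan B 71, Plan A 72, Plan D 77.
The switch changes the winner from Plan C to Plan D.

Plan D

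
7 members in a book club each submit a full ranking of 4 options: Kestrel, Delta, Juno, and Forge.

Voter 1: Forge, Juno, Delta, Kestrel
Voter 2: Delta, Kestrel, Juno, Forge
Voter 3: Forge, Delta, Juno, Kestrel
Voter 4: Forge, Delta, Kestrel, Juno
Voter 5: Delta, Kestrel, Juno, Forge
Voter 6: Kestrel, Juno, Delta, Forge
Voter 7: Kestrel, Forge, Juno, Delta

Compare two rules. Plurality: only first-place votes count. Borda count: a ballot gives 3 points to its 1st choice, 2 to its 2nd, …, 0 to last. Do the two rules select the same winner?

Plurality first-place counts: Kestrel 2, Delta 2, Juno 0, Forge 3 → Forge.
Borda totals: Kestrel 11, Delta 12, Juno 8, Forge 11 → Delta.
The two rules disagree: plurality picks Forge, Borda picks Delta.

No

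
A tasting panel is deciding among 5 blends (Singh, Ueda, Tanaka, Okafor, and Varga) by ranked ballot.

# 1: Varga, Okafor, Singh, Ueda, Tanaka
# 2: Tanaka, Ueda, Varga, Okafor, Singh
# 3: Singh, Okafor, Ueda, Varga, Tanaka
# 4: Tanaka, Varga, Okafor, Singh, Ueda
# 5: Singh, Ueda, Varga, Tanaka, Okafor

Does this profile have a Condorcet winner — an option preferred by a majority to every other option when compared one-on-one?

Head-to-head results (5 voters total):
Singh vs Ueda: Singh wins 4–1.
Singh vs Tanaka: Singh wins 3–2.
Singh vs Okafor: Okafor wins 3–2.
Singh vs Varga: Varga wins 3–2.
Ueda vs Tanaka: Ueda wins 3–2.
Ueda vs Okafor: Okafor wins 3–2.
Ueda vs Varga: Ueda wins 3–2.
Tanaka vs Okafor: Tanaka wins 3–2.
Tanaka vs Varga: Varga wins 3–2.
Okafor vs Varga: Varga wins 4–1.
No candidate beats all others: Singh beats Ueda beats Varga beats Singh, a majority cycle.

No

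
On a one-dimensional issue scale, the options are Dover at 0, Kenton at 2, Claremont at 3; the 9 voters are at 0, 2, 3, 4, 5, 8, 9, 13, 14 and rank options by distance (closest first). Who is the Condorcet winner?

Claremont

With single-peaked preferences on a line, the Condorcet winner is the candidate closest to the median voter.
The median voter (position 5) is closest to Claremont at 3.
Check: Claremont vs Dover — voters closer to Claremont: 8 of 9.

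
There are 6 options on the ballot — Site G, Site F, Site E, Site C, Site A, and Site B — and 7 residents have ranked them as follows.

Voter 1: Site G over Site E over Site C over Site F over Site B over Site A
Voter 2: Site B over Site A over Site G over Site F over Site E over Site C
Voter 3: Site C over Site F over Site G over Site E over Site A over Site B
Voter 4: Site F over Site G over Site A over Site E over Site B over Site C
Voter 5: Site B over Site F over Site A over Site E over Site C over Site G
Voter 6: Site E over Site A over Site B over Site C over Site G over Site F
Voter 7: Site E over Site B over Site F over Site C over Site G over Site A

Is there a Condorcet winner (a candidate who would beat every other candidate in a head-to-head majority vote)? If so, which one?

Head-to-head results (7 voters total):
Site G vs Site F: Site F wins 4–3.
Site G vs Site E: Site G wins 4–3.
Site G vs Site C: Site C wins 4–3.
Site G vs Site A: Site G wins 4–3.
Site G vs Site B: Site B wins 4–3.
Site F vs Site E: Site F wins 4–3.
Site F vs Site C: Site F wins 4–3.
Site F vs Site A: Site F wins 5–2.
Site F vs Site B: Site B wins 4–3.
Site E vs Site C: Site E wins 6–1.
Site E vs Site A: Site E wins 4–3.
Site E vs Site B: Site E wins 5–2.
Site C vs Site A: Site A wins 4–3.
Site C vs Site B: Site B wins 5–2.
Site A vs Site B: Site B wins 4–3.
No candidate beats all others: Site G beats Site E beats Site C beats Site G, a majority cycle.

No Condorcet winner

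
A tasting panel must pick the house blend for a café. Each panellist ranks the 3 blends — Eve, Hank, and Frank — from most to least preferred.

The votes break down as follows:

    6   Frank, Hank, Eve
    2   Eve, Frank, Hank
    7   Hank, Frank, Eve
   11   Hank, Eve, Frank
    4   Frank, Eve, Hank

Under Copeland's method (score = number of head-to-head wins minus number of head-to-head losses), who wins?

Pairwise results:
  Eve vs Hank: Hank wins 24–6.
  Eve vs Frank: Frank wins 17–13.
  Hank vs Frank: Hank wins 18–12.
Copeland scores (wins − losses):
  Eve: 0 − 2 = -2
  Hank: 2 − 0 = 2
  Frank: 1 − 1 = 0
Hank has the best Copeland score.

Hank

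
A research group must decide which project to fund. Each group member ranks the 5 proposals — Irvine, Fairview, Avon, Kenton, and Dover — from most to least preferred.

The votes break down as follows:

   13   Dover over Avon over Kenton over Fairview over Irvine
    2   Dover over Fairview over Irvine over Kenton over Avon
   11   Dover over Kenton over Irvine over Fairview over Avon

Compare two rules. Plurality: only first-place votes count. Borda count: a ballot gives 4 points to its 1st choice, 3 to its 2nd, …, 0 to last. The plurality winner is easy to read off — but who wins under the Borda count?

Dover

Plurality first-place counts: Irvine 0, Fairview 0, Avon 0, Kenton 0, Dover 26 → Dover.
Borda totals: Irvine 26, Fairview 30, Avon 39, Kenton 61, Dover 104 → Dover.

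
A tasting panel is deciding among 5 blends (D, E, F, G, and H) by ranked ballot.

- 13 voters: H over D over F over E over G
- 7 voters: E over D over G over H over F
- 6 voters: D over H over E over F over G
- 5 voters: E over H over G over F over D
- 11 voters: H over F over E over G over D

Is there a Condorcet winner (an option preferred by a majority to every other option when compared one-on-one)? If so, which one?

H

Head-to-head results (42 voters total):
D vs E: E wins 23–19.
D vs F: D wins 26–16.
D vs G: D wins 26–16.
D vs H: H wins 29–13.
E vs F: F wins 24–18.
E vs G: E wins 42–0.
E vs H: H wins 30–12.
F vs G: F wins 30–12.
F vs H: H wins 42–0.
G vs H: H wins 35–7.
H beats each rival — D (29–13), E (30–12), F (42–0), G (35–7) — so H is the Condorcet winner.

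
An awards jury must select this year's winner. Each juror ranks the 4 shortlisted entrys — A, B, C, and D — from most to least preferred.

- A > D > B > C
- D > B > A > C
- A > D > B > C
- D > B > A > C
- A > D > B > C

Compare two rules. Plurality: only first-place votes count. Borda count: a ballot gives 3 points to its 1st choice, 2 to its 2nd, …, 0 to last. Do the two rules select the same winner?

No

Plurality first-place counts: A 3, B 0, C 0, D 2 → A.
Borda totals: A 11, B 7, C 0, D 12 → D.
The two rules disagree: plurality picks A, Borda picks D.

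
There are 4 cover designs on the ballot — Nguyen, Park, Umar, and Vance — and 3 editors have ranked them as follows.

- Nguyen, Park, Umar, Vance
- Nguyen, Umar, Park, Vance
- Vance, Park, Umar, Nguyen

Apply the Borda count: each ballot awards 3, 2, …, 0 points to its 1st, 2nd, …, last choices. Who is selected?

Nguyen

Borda scores:
  Nguyen: 3 + 3 + 0 = 6
  Park: 2 + 1 + 2 = 5
  Umar: 1 + 2 + 1 = 4
  Vance: 0 + 0 + 3 = 3
Nguyen has the highest total.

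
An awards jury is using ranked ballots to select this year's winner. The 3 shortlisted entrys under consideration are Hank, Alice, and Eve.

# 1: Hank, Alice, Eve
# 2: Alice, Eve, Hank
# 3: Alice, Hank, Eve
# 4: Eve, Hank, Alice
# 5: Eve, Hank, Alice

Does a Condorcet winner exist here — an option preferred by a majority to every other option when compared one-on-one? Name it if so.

Head-to-head results (5 voters total):
Hank vs Alice: Hank wins 3–2.
Hank vs Eve: Eve wins 3–2.
Alice vs Eve: Alice wins 3–2.
No candidate beats all others: Hank beats Alice beats Eve beats Hank, a majority cycle.

None — there is no Condorcet winner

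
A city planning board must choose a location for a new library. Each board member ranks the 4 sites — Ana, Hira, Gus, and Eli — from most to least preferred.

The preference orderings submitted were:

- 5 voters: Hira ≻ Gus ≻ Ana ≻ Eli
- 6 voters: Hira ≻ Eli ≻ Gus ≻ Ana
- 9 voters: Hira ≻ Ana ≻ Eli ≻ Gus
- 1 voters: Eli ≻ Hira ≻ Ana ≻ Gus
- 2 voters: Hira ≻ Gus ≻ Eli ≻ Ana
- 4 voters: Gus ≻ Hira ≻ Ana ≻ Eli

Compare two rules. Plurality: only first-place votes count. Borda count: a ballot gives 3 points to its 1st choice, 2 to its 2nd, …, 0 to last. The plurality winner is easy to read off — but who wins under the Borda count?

Hira

Plurality first-place counts: Ana 0, Hira 22, Gus 4, Eli 1 → Hira.
Borda totals: Ana 28, Hira 76, Gus 32, Eli 26 → Hira.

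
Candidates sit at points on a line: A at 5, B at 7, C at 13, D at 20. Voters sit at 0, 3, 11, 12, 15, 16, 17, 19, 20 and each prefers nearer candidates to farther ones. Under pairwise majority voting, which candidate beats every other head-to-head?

With single-peaked preferences on a line, the Condorcet winner is the candidate closest to the median voter.
The median voter (position 15) is closest to C at 13.
Check: C vs B — voters closer to C: 7 of 9.

C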